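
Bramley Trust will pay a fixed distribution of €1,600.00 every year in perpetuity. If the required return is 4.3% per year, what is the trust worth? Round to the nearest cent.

€37209.30

Level perpetuity: PV = C / r = €1,600.00 / 0.043 = €37,209.30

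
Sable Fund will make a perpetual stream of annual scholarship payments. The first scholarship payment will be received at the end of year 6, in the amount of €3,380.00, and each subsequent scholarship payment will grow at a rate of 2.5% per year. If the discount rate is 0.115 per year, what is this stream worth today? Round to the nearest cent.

Value at end of year 5: C₁ / (r − g) = €3,380.00 / (0.115 − 0.025) = €37,555.5556
Discount to today: PV = €37,555.5556 / (1 + 0.115)^5 = €37,555.5556 / 1.723353 = €21,792.14

€21792.14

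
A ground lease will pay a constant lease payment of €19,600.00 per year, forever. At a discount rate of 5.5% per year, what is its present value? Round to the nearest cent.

Level perpetuity: PV = C / r = €19,600.00 / 0.055 = €356,363.64

€356363.64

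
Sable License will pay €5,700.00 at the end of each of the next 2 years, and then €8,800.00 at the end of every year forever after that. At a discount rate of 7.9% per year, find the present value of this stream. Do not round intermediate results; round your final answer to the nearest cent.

PV of 2-year annuity: €5,700.00 × [1 − (1+0.079)^−2] / 0.079 = 10178.56269
Perpetuity value at year 2: €8,800.00 / 0.079 = 111392.40506
PV of perpetuity: 111392.40506 / (1+0.079)^2 = 95678.13285
Total PV = 10178.56269 + 95678.13285 = 105856.69553

€105856.70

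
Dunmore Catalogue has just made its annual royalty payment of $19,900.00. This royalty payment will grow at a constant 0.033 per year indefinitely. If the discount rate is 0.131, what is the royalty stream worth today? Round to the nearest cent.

$209762.24

D₁ = D₀ × (1 + g) = $19,900.00 × 1.033 = $20,556.7000
Growing perpetuity: P = D₁ / (r − g) = $20,556.7000 / (0.131 − 0.033) = $209,762.24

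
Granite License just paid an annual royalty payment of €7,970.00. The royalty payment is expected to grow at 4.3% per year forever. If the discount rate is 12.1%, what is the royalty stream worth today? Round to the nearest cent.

€106573.21

D₁ = D₀ × (1 + g) = €7,970.00 × 1.043 = €8,312.7100
Growing perpetuity: P = D₁ / (r − g) = €8,312.7100 / (0.121 − 0.043) = €106,573.21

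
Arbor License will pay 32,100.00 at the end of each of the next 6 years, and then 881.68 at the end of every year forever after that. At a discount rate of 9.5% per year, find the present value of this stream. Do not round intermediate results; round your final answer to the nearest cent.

PV of 6-year annuity: 32,100.00 × [1 − (1+0.095)^−6] / 0.095 = 141876.39456
Perpetuity value at year 6: 881.68 / 0.095 = 9280.84211
PV of perpetuity: 9280.84211 / (1+0.095)^6 = 5383.97047
Total PV = 141876.39456 + 5383.97047 = 147260.36503

147260.37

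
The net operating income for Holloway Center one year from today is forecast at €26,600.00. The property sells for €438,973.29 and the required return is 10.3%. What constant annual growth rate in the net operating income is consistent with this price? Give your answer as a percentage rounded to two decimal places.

P = D₁/(r−g) ⇒ g = r − D₁/P = 0.103 − €26,600.00/€438,973.29 = 0.042404

4.24%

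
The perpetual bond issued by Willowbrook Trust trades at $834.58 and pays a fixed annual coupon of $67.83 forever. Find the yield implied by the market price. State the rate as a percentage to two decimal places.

P = C/r ⇒ r = C/P = $67.83/$834.58 = 0.081274

8.13%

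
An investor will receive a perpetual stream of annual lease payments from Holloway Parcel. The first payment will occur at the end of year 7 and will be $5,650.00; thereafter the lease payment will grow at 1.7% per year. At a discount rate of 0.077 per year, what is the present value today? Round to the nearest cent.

$60339.68

Value at end of year 6: C₁ / (r − g) = $5,650.00 / (0.077 − 0.017) = $94,166.6667
Discount to today: PV = $94,166.6667 / (1 + 0.077)^6 = $94,166.6667 / 1.560609 = $60,339.68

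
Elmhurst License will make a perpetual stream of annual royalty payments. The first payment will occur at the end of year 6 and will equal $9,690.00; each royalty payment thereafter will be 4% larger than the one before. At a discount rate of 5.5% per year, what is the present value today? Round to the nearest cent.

Value at end of year 5: C₁ / (r − g) = $9,690.00 / (0.055 − 0.04) = $646,000.0000
Discount to today: PV = $646,000.0000 / (1 + 0.055)^5 = $646,000.0000 / 1.306960 = $494,276.79

$494276.79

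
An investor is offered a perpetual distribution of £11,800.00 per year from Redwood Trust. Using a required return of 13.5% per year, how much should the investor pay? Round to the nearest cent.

£87407.41

Level perpetuity: PV = C / r = £11,800.00 / 0.135 = £87,407.41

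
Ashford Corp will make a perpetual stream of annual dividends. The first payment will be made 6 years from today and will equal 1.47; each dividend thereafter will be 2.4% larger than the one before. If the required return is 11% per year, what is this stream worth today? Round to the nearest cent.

Value at end of year 5: C₁ / (r − g) = 1.47 / (0.11 − 0.024) = 17.0930
Discount to today: PV = 17.0930 / (1 + 0.11)^5 = 17.0930 / 1.685058 = 10.14

10.14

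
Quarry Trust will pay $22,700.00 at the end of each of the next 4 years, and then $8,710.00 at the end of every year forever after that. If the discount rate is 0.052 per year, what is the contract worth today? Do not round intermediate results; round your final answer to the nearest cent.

PV of 4-year annuity: $22,700.00 × [1 − (1+0.052)^−4] / 0.052 = 80120.52275
Perpetuity value at year 4: $8,710.00 / 0.052 = 167500.00000
PV of perpetuity: 167500.00000 / (1+0.052)^4 = 136757.72012
Total PV = 80120.52275 + 136757.72012 = 216878.24288

$216878.24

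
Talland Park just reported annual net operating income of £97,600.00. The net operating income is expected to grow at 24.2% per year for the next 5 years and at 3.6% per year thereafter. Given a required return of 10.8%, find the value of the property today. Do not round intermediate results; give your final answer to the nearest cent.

D_1 = 121219.20000
D_2 = 150554.24640
D_3 = 186988.37403
D_4 = 232239.56054
D_5 = 288441.53420
Terminal value at year 5: TV = D_5×(1+g_2)/(r−g_2) = 298825.42943/0.072 = 4150353.18648
P_0 = D_1/(1+r)^1 + D_2/(1+r)^2 + D_3/(1+r)^3 + D_4/(1+r)^4 + D_5/(1+r)^5 + TV/(1+r)^5
    = 109403.61011 + 122634.73263 + 137466.00896 + 154090.95950 + 172726.50876 + 2485342.54264 = 3181664.36260

£3181664.36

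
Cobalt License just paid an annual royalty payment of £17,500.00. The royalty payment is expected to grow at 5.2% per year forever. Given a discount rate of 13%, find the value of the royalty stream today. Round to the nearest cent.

£236025.64

D₁ = D₀ × (1 + g) = £17,500.00 × 1.052 = £18,410.0000
Growing perpetuity: P = D₁ / (r − g) = £18,410.0000 / (0.13 − 0.052) = £236,025.64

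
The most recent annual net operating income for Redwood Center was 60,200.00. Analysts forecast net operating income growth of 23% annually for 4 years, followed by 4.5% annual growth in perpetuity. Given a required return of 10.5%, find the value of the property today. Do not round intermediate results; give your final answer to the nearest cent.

1926703.93

D_1 = 74046.00000
D_2 = 91076.58000
D_3 = 112024.19340
D_4 = 137789.75788
Terminal value at year 4: TV = D_4×(1+g_2)/(r−g_2) = 143990.29699/0.06 = 2399838.28311
P_0 = D_1/(1+r)^1 + D_2/(1+r)^2 + D_3/(1+r)^3 + D_4/(1+r)^4 + TV/(1+r)^4
    = 67009.95475 + 74590.26637 + 83028.07931 + 92420.39598 + 1609655.22994 = 1926703.92635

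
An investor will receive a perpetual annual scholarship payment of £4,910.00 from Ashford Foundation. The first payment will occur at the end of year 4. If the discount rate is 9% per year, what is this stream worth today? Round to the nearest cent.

Value at end of year 3: C / r = £4,910.00 / 0.09 = £54,555.5556
Discount to today: PV = £54,555.5556 / (1 + 0.09)^3 = £54,555.5556 / 1.295029 = £42,126.90

£42126.90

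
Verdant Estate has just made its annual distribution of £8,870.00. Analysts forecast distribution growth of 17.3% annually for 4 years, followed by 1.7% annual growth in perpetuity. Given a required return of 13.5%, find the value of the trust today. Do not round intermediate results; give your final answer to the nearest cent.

£125761.77

D_1 = 10404.51000
D_2 = 12204.49023
D_3 = 14315.86704
D_4 = 16792.51204
Terminal value at year 4: TV = D_4×(1+g_2)/(r−g_2) = 17077.98474/0.118 = 144728.68426
P_0 = D_1/(1+r)^1 + D_2/(1+r)^2 + D_3/(1+r)^3 + D_4/(1+r)^4 + TV/(1+r)^4
    = 9166.96916 + 9473.88091 + 9791.06811 + 10118.87479 + 87210.98021 = 125761.77318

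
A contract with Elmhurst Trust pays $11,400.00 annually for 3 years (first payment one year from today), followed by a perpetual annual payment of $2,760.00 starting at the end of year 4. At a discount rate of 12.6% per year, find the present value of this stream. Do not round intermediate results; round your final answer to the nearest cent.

$42444.48

PV of 3-year annuity: $11,400.00 × [1 − (1+0.126)^−3] / 0.126 = 27101.02086
Perpetuity value at year 3: $2,760.00 / 0.126 = 21904.76190
PV of perpetuity: 21904.76190 / (1+0.126)^3 = 15343.46212
Total PV = 27101.02086 + 15343.46212 = 42444.48298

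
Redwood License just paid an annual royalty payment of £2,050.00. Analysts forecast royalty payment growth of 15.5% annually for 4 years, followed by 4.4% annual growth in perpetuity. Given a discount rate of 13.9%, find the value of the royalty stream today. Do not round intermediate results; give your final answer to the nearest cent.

£32313.25

D_1 = 2367.75000
D_2 = 2734.75125
D_3 = 3158.63769
D_4 = 3648.22654
Terminal value at year 4: TV = D_4×(1+g_2)/(r−g_2) = 3808.74850/0.095 = 40092.08951
P_0 = D_1/(1+r)^1 + D_2/(1+r)^2 + D_3/(1+r)^3 + D_4/(1+r)^4 + TV/(1+r)^4
    = 2078.79719 + 2107.99891 + 2137.61083 + 2167.63873 + 23821.20876 = 32313.25441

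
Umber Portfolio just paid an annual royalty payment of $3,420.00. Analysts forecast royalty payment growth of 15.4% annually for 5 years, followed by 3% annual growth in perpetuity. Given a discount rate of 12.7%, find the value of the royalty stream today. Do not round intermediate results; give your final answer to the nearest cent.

$59248.06

D_1 = 3946.68000
D_2 = 4554.46872
D_3 = 5255.85690
D_4 = 6065.25887
D_5 = 6999.30873
Terminal value at year 5: TV = D_5×(1+g_2)/(r−g_2) = 7209.28799/0.097 = 74322.55663
P_0 = D_1/(1+r)^1 + D_2/(1+r)^2 + D_3/(1+r)^3 + D_4/(1+r)^4 + D_5/(1+r)^5 + TV/(1+r)^5
    = 3501.93434 + 3585.83161 + 3671.73885 + 3759.70420 + 3849.77697 + 40879.07502 = 59248.06098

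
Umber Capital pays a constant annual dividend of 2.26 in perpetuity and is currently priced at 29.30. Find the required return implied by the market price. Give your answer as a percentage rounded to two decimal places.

7.71%

P = C/r ⇒ r = C/P = 2.26/29.30 = 0.077133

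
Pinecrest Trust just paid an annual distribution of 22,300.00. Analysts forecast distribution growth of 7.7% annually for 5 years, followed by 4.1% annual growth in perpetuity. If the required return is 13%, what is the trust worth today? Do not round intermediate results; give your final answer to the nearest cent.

301899.05

D_1 = 24017.10000
D_2 = 25866.41670
D_3 = 27858.13079
D_4 = 30003.20686
D_5 = 32313.45378
Terminal value at year 5: TV = D_5×(1+g_2)/(r−g_2) = 33638.30539/0.089 = 377958.48752
P_0 = D_1/(1+r)^1 + D_2/(1+r)^2 + D_3/(1+r)^3 + D_4/(1+r)^4 + D_5/(1+r)^5 + TV/(1+r)^5
    = 21254.07080 + 20257.19845 + 19307.08206 + 18401.52866 + 17538.44811 + 205140.72450 = 301899.05257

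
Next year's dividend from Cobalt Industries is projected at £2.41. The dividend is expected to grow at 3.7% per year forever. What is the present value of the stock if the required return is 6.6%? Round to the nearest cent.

£83.10

Growing perpetuity: P = D₁ / (r − g) = £2.4100 / (0.066 − 0.037) = £83.10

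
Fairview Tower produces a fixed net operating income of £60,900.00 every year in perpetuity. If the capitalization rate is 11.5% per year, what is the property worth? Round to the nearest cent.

£529565.22

Level perpetuity: PV = C / r = £60,900.00 / 0.115 = £529,565.22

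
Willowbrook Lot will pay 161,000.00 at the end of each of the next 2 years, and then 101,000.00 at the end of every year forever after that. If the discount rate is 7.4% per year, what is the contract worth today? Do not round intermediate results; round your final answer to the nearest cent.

PV of 2-year annuity: 161,000.00 × [1 − (1+0.074)^−2] / 0.074 = 289485.00012
Perpetuity value at year 2: 101,000.00 / 0.074 = 1364864.86486
PV of perpetuity: 1364864.86486 / (1+0.074)^2 = 1183262.47348
Total PV = 289485.00012 + 1183262.47348 = 1472747.47361

1472747.47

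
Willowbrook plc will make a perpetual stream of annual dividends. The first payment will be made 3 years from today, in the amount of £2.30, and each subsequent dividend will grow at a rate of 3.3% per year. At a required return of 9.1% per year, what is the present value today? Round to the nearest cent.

£33.32

Value at end of year 2: C₁ / (r − g) = £2.30 / (0.091 − 0.033) = £39.6552
Discount to today: PV = £39.6552 / (1 + 0.091)^2 = £39.6552 / 1.190281 = £33.32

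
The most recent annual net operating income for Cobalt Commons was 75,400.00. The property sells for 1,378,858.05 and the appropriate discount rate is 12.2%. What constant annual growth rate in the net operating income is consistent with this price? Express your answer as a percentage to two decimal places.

P = D₀(1+g)/(r−g) ⇒ P(r−g) = D₀(1+g) ⇒ g(P+D₀) = P·r − D₀
g = (P·r − D₀)/(P + D₀) = (1,378,858.05×0.122 − 75,400.00) / (1,378,858.05 + 75,400.00) = 0.063827

6.38%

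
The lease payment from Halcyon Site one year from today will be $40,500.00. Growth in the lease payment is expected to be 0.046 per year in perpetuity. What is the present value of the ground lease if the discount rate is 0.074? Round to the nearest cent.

$1446428.57

Growing perpetuity: P = D₁ / (r − g) = $40,500.0000 / (0.074 − 0.046) = $1,446,428.57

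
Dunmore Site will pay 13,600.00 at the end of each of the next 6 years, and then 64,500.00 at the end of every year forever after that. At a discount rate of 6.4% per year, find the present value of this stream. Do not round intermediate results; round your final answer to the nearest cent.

760635.64

PV of 6-year annuity: 13,600.00 × [1 − (1+0.064)^−6] / 0.064 = 66043.32618
Perpetuity value at year 6: 64,500.00 / 0.064 = 1007812.50000
PV of perpetuity: 1007812.50000 / (1+0.064)^6 = 694592.31332
Total PV = 66043.32618 + 694592.31332 = 760635.63950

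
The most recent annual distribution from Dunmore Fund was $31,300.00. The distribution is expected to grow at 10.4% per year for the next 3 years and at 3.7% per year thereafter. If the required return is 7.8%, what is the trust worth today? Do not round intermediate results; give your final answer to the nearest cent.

$948838.00

D_1 = 34555.20000
D_2 = 38148.94080
D_3 = 42116.43064
Terminal value at year 3: TV = D_3×(1+g_2)/(r−g_2) = 43674.73858/0.041 = 1065237.52627
P_0 = D_1/(1+r)^1 + D_2/(1+r)^2 + D_3/(1+r)^3 + TV/(1+r)^3
    = 32054.91651 + 32828.04066 + 33619.81158 + 850335.23443 = 948838.00318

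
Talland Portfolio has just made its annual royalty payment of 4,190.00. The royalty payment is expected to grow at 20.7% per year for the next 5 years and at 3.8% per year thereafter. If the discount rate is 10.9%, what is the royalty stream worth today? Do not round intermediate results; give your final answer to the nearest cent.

D_1 = 5057.33000
D_2 = 6104.19731
D_3 = 7367.76615
D_4 = 8892.89375
D_5 = 10733.72275
Terminal value at year 5: TV = D_5×(1+g_2)/(r−g_2) = 11141.60422/0.071 = 156924.00306
P_0 = D_1/(1+r)^1 + D_2/(1+r)^2 + D_3/(1+r)^3 + D_4/(1+r)^4 + D_5/(1+r)^5 + TV/(1+r)^5
    = 4560.26150 + 4963.24222 + 5401.83351 + 5879.18219 + 6398.71317 + 93547.38406 = 120750.61665

120750.62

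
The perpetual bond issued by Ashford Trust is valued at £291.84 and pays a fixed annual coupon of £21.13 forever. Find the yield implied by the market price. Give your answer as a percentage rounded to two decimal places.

P = C/r ⇒ r = C/P = £21.13/£291.84 = 0.072403

7.24%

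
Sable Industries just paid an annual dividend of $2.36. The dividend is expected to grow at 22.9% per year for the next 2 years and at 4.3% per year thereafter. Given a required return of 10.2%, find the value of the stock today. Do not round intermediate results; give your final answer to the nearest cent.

$57.46

D_1 = 2.90044
D_2 = 3.56464
Terminal value at year 2: TV = D_2×(1+g_2)/(r−g_2) = 3.71792/0.059 = 63.01560
P_0 = D_1/(1+r)^1 + D_2/(1+r)^2 + TV/(1+r)^2
    = 2.63198 + 2.93530 + 51.89014 = 57.45742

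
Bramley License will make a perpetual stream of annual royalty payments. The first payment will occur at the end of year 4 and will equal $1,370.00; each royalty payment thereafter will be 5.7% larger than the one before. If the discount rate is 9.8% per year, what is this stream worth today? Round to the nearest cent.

$25242.34

Value at end of year 3: C₁ / (r − g) = $1,370.00 / (0.098 − 0.057) = $33,414.6341
Discount to today: PV = $33,414.6341 / (1 + 0.098)^3 = $33,414.6341 / 1.323753 = $25,242.34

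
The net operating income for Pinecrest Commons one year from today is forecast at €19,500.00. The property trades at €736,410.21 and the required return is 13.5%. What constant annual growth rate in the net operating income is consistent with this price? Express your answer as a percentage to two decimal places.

P = D₁/(r−g) ⇒ g = r − D₁/P = 0.135 − €19,500.00/€736,410.21 = 0.108520

10.85%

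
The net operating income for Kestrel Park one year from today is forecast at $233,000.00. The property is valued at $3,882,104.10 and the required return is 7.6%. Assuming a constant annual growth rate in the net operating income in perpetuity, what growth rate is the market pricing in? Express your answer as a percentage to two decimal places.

P = D₁/(r−g) ⇒ g = r − D₁/P = 0.076 − $233,000.00/$3,882,104.10 = 0.015981

1.60%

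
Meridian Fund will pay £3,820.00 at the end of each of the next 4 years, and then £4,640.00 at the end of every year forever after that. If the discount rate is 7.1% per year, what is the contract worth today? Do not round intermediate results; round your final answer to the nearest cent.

PV of 4-year annuity: £3,820.00 × [1 − (1+0.071)^−4] / 0.071 = 12909.99031
Perpetuity value at year 4: £4,640.00 / 0.071 = 65352.11268
PV of perpetuity: 65352.11268 / (1+0.071)^4 = 49670.86790
Total PV = 12909.99031 + 49670.86790 = 62580.85821

£62580.86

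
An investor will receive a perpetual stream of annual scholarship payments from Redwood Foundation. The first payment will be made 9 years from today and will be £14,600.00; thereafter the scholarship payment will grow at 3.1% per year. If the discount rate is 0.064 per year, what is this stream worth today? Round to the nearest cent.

Value at end of year 8: C₁ / (r − g) = £14,600.00 / (0.064 − 0.031) = £442,424.2424
Discount to today: PV = £442,424.2424 / (1 + 0.064)^8 = £442,424.2424 / 1.642605 = £269,343.12

£269343.12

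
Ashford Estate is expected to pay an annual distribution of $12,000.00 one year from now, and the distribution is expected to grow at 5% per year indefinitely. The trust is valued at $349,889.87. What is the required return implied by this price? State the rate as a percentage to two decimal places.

P = D₁/(r − g) ⇒ r = D₁/P + g = $12,000.0000/$349,889.87 + 0.05 = 0.034297 + 0.05 = 0.084297

8.43%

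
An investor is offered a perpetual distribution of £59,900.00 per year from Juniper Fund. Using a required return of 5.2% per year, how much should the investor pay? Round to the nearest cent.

£1151923.08

Level perpetuity: PV = C / r = £59,900.00 / 0.052 = £1,151,923.08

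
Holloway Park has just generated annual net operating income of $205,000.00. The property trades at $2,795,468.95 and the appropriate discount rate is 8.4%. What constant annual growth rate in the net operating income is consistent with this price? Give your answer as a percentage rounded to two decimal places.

0.99%

P = D₀(1+g)/(r−g) ⇒ P(r−g) = D₀(1+g) ⇒ g(P+D₀) = P·r − D₀
g = (P·r − D₀)/(P + D₀) = ($2,795,468.95×0.084 − $205,000.00) / ($2,795,468.95 + $205,000.00) = 0.009938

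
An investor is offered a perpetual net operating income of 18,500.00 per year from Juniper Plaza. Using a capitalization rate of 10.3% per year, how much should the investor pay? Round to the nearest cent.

Level perpetuity: PV = C / r = 18,500.00 / 0.103 = 179,611.65

179611.65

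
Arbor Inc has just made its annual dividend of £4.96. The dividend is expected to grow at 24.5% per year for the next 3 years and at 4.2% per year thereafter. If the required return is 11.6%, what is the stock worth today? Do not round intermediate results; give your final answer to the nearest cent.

£115.56

D_1 = 6.17520
D_2 = 7.68812
D_3 = 9.57171
Terminal value at year 3: TV = D_3×(1+g_2)/(r−g_2) = 9.97373/0.074 = 134.78009
P_0 = D_1/(1+r)^1 + D_2/(1+r)^2 + D_3/(1+r)^3 + TV/(1+r)^3
    = 5.53333 + 6.17294 + 6.88648 + 96.96905 = 115.56180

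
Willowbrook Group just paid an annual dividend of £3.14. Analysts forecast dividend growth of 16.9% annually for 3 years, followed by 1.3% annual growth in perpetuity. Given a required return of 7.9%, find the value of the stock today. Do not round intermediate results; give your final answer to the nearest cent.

D_1 = 3.67066
D_2 = 4.29100
D_3 = 5.01618
Terminal value at year 3: TV = D_3×(1+g_2)/(r−g_2) = 5.08139/0.066 = 76.99078
P_0 = D_1/(1+r)^1 + D_2/(1+r)^2 + D_3/(1+r)^3 + TV/(1+r)^3
    = 3.40191 + 3.68566 + 3.99309 + 61.28785 = 72.36851

£72.37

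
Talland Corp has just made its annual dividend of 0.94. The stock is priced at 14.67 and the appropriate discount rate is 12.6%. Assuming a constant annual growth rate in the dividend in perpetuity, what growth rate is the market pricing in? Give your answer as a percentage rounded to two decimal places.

5.82%

P = D₀(1+g)/(r−g) ⇒ P(r−g) = D₀(1+g) ⇒ g(P+D₀) = P·r − D₀
g = (P·r − D₀)/(P + D₀) = (14.67×0.126 − 0.94) / (14.67 + 0.94) = 0.058195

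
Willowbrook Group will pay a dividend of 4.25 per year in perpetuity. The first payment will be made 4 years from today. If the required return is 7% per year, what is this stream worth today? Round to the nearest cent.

49.56

Value at end of year 3: C / r = 4.25 / 0.07 = 60.7143
Discount to today: PV = 60.7143 / (1 + 0.07)^3 = 60.7143 / 1.225043 = 49.56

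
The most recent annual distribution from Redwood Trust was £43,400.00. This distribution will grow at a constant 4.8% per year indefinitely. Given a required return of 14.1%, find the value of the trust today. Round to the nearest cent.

£489066.67

D₁ = D₀ × (1 + g) = £43,400.00 × 1.048 = £45,483.2000
Growing perpetuity: P = D₁ / (r − g) = £45,483.2000 / (0.141 − 0.048) = £489,066.67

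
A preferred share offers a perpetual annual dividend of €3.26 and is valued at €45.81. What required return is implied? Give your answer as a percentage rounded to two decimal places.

P = C/r ⇒ r = C/P = €3.26/€45.81 = 0.071164

7.12%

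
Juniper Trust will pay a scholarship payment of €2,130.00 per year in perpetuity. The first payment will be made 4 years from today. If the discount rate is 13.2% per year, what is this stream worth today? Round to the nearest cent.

Value at end of year 3: C / r = €2,130.00 / 0.132 = €16,136.3636
Discount to today: PV = €16,136.3636 / (1 + 0.132)^3 = €16,136.3636 / 1.450572 = €11,124.14

€11124.14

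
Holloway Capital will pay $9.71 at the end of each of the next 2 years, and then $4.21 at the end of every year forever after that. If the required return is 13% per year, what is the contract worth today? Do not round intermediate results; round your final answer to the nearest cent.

$41.56

PV of 2-year annuity: $9.71 × [1 − (1+0.13)^−2] / 0.13 = 16.19727
Perpetuity value at year 2: $4.21 / 0.13 = 32.38462
PV of perpetuity: 32.38462 / (1+0.13)^2 = 25.36190
Total PV = 16.19727 + 25.36190 = 41.55918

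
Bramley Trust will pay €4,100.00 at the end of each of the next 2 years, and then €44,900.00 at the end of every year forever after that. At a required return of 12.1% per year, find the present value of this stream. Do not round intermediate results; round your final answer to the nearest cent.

€302210.80

PV of 2-year annuity: €4,100.00 × [1 − (1+0.121)^−2] / 0.121 = 6920.11481
Perpetuity value at year 2: €44,900.00 / 0.121 = 371074.38017
PV of perpetuity: 371074.38017 / (1+0.121)^2 = 295290.68379
Total PV = 6920.11481 + 295290.68379 = 302210.79860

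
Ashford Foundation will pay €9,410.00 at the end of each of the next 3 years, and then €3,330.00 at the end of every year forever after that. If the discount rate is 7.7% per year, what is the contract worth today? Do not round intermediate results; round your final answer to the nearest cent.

PV of 3-year annuity: €9,410.00 × [1 − (1+0.077)^−3] / 0.077 = 24382.35707
Perpetuity value at year 3: €3,330.00 / 0.077 = 43246.75325
PV of perpetuity: 43246.75325 / (1+0.077)^3 = 34618.35271
Total PV = 24382.35707 + 34618.35271 = 59000.70978

€59000.71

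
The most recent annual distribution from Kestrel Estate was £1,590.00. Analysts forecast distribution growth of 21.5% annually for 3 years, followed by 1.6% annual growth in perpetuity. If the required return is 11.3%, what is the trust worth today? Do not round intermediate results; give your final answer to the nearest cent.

£27364.11

D_1 = 1931.85000
D_2 = 2347.19775
D_3 = 2851.84527
Terminal value at year 3: TV = D_3×(1+g_2)/(r−g_2) = 2897.47479/0.097 = 29870.87413
P_0 = D_1/(1+r)^1 + D_2/(1+r)^2 + D_3/(1+r)^3 + TV/(1+r)^3
    = 1735.71429 + 1894.78244 + 2068.42827 + 21665.18684 = 27364.11184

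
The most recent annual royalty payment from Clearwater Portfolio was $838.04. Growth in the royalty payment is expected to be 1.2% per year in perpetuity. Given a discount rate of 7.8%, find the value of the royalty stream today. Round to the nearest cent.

D₁ = D₀ × (1 + g) = $838.04 × 1.012 = $848.0965
Growing perpetuity: P = D₁ / (r − g) = $848.0965 / (0.078 − 0.012) = $12,849.95

$12849.95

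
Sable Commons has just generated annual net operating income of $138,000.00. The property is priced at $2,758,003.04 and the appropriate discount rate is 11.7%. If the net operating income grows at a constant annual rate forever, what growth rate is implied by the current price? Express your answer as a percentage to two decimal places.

P = D₀(1+g)/(r−g) ⇒ P(r−g) = D₀(1+g) ⇒ g(P+D₀) = P·r − D₀
g = (P·r − D₀)/(P + D₀) = ($2,758,003.04×0.117 − $138,000.00) / ($2,758,003.04 + $138,000.00) = 0.063773

6.38%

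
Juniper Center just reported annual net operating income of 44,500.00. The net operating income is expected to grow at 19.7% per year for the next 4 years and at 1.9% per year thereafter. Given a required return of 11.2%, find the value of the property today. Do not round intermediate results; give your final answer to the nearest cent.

869365.56

D_1 = 53266.50000
D_2 = 63760.00050
D_3 = 76320.72060
D_4 = 91355.90256
Terminal value at year 4: TV = D_4×(1+g_2)/(r−g_2) = 93091.66470/0.093 = 1000985.64199
P_0 = D_1/(1+r)^1 + D_2/(1+r)^2 + D_3/(1+r)^3 + D_4/(1+r)^4 + TV/(1+r)^4
    = 47901.52878 + 51563.06650 + 55504.48795 + 59747.18712 + 654649.28680 = 869365.55714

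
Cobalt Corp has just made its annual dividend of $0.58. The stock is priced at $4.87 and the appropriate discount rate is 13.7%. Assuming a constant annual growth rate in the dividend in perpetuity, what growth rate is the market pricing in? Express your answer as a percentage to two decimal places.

P = D₀(1+g)/(r−g) ⇒ P(r−g) = D₀(1+g) ⇒ g(P+D₀) = P·r − D₀
g = (P·r − D₀)/(P + D₀) = ($4.87×0.137 − $0.58) / ($4.87 + $0.58) = 0.015998

1.60%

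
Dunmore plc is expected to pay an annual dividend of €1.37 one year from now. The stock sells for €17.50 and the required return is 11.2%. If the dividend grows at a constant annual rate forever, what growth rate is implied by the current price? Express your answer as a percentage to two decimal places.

3.37%

P = D₁/(r−g) ⇒ g = r − D₁/P = 0.112 − €1.37/€17.50 = 0.033714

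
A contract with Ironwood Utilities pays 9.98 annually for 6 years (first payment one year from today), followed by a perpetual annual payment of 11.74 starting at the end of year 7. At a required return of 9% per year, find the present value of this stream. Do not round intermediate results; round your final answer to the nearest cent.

122.55

PV of 6-year annuity: 9.98 × [1 − (1+0.09)^−6] / 0.09 = 44.76947
Perpetuity value at year 6: 11.74 / 0.09 = 130.44444
PV of perpetuity: 130.44444 / (1+0.09)^6 = 77.77976
Total PV = 44.76947 + 77.77976 = 122.54923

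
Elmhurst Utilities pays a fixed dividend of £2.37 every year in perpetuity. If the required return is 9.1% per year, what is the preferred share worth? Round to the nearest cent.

Level perpetuity: PV = C / r = £2.37 / 0.091 = £26.04

£26.04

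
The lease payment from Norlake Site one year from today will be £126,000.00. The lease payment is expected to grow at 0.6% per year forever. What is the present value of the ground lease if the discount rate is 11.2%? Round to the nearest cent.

Growing perpetuity: P = D₁ / (r − g) = £126,000.0000 / (0.112 − 0.006) = £1,188,679.25

£1188679.25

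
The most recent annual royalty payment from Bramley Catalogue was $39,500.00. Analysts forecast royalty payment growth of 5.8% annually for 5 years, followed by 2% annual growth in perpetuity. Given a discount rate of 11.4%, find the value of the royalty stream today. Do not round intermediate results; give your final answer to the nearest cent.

$500823.88

D_1 = 41791.00000
D_2 = 44214.87800
D_3 = 46779.34092
D_4 = 49492.54270
D_5 = 52363.11017
Terminal value at year 5: TV = D_5×(1+g_2)/(r−g_2) = 53410.37238/0.094 = 568195.45082
P_0 = D_1/(1+r)^1 + D_2/(1+r)^2 + D_3/(1+r)^3 + D_4/(1+r)^4 + D_5/(1+r)^5 + TV/(1+r)^5
    = 37514.36266 + 35628.54191 + 33837.52006 + 32136.53162 + 30521.05067 + 331185.86901 = 500823.87593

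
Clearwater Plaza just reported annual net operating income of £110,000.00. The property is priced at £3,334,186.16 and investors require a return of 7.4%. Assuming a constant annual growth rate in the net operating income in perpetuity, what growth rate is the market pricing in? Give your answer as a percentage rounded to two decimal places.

P = D₀(1+g)/(r−g) ⇒ P(r−g) = D₀(1+g) ⇒ g(P+D₀) = P·r − D₀
g = (P·r − D₀)/(P + D₀) = (£3,334,186.16×0.074 − £110,000.00) / (£3,334,186.16 + £110,000.00) = 0.039699

3.97%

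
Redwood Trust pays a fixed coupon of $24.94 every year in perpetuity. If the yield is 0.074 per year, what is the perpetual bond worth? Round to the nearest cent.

$337.03

Level perpetuity: PV = C / r = $24.94 / 0.074 = $337.03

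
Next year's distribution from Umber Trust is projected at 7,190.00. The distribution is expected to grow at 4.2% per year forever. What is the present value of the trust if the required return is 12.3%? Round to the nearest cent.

88765.43

Growing perpetuity: P = D₁ / (r − g) = 7,190.0000 / (0.123 − 0.042) = 88,765.43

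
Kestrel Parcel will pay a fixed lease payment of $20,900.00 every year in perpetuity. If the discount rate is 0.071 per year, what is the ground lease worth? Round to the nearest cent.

Level perpetuity: PV = C / r = $20,900.00 / 0.071 = $294,366.20

$294366.20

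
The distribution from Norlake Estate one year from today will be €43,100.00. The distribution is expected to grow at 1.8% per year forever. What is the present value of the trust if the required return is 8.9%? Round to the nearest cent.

€607042.25

Growing perpetuity: P = D₁ / (r − g) = €43,100.0000 / (0.089 − 0.018) = €607,042.25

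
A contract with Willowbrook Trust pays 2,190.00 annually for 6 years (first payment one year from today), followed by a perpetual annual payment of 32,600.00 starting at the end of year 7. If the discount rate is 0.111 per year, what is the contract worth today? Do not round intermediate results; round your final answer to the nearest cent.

165412.80

PV of 6-year annuity: 2,190.00 × [1 − (1+0.111)^−6] / 0.111 = 9238.24912
Perpetuity value at year 6: 32,600.00 / 0.111 = 293693.69369
PV of perpetuity: 293693.69369 / (1+0.111)^6 = 156174.55158
Total PV = 9238.24912 + 156174.55158 = 165412.80070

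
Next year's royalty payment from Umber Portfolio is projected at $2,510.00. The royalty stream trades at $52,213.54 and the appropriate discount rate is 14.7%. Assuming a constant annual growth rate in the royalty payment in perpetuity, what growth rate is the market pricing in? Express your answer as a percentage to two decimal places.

9.89%

P = D₁/(r−g) ⇒ g = r − D₁/P = 0.147 − $2,510.00/$52,213.54 = 0.098928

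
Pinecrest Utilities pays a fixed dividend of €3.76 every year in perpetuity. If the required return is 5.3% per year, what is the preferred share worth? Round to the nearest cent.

€70.94

Level perpetuity: PV = C / r = €3.76 / 0.053 = €70.94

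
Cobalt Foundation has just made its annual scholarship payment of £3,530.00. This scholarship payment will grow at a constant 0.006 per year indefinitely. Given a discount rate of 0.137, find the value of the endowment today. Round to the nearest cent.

D₁ = D₀ × (1 + g) = £3,530.00 × 1.006 = £3,551.1800
Growing perpetuity: P = D₁ / (r − g) = £3,551.1800 / (0.137 − 0.006) = £27,108.24

£27108.24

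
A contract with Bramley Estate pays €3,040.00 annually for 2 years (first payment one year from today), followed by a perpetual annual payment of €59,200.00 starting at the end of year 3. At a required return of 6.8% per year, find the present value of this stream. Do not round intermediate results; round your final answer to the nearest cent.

PV of 2-year annuity: €3,040.00 × [1 − (1+0.068)^−2] / 0.068 = 5511.64976
Perpetuity value at year 2: €59,200.00 / 0.068 = 870588.23529
PV of perpetuity: 870588.23529 / (1+0.068)^2 = 763256.10832
Total PV = 5511.64976 + 763256.10832 = 768767.75808

€768767.76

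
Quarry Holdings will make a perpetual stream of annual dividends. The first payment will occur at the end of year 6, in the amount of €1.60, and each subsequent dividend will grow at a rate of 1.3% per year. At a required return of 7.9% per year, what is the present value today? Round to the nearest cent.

€16.58

Value at end of year 5: C₁ / (r − g) = €1.60 / (0.079 − 0.013) = €24.2424
Discount to today: PV = €24.2424 / (1 + 0.079)^5 = €24.2424 / 1.462538 = €16.58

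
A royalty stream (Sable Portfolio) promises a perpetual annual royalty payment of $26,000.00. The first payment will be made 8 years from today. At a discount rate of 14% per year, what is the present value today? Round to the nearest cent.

Value at end of year 7: C / r = $26,000.00 / 0.14 = $185,714.2857
Discount to today: PV = $185,714.2857 / (1 + 0.14)^7 = $185,714.2857 / 2.502269 = $74,218.36

$74218.36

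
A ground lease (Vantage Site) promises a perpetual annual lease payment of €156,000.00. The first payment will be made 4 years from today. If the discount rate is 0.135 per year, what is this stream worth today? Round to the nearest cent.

€790320.50

Value at end of year 3: C / r = €156,000.00 / 0.135 = €1,155,555.5556
Discount to today: PV = €1,155,555.5556 / (1 + 0.135)^3 = €1,155,555.5556 / 1.462135 = €790,320.50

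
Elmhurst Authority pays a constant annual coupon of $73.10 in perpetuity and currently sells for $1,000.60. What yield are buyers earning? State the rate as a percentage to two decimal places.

7.31%

P = C/r ⇒ r = C/P = $73.10/$1,000.60 = 0.073056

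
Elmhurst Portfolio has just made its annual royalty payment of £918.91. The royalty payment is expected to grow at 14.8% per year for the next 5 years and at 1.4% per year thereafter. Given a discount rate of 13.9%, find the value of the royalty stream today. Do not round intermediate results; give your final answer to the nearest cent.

D_1 = 1054.90868
D_2 = 1211.03516
D_3 = 1390.26837
D_4 = 1596.02809
D_5 = 1832.24024
Terminal value at year 5: TV = D_5×(1+g_2)/(r−g_2) = 1857.89161/0.125 = 14863.13286
P_0 = D_1/(1+r)^1 + D_2/(1+r)^2 + D_3/(1+r)^3 + D_4/(1+r)^4 + D_5/(1+r)^5 + TV/(1+r)^5
    = 926.17092 + 933.48922 + 940.86534 + 948.29974 + 955.79289 + 7753.39196 = 12458.01008

£12458.01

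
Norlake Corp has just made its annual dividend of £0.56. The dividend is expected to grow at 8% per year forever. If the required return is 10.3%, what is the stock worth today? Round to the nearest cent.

£26.30

D₁ = D₀ × (1 + g) = £0.56 × 1.08 = £0.6048
Growing perpetuity: P = D₁ / (r − g) = £0.6048 / (0.103 − 0.08) = £26.30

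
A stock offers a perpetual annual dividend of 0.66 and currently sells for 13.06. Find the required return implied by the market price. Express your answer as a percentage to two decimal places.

P = C/r ⇒ r = C/P = 0.66/13.06 = 0.050536

5.05%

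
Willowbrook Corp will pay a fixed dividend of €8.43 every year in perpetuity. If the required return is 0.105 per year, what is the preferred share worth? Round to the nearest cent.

€80.29

Level perpetuity: PV = C / r = €8.43 / 0.105 = €80.29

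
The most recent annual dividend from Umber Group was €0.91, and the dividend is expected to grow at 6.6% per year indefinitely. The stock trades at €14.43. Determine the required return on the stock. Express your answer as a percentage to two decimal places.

13.32%

D₁ = €0.91 × 1.066 = €0.9701
P = D₁/(r − g) ⇒ r = D₁/P + g = €0.9701/€14.43 + 0.066 = 0.067225 + 0.066 = 0.133225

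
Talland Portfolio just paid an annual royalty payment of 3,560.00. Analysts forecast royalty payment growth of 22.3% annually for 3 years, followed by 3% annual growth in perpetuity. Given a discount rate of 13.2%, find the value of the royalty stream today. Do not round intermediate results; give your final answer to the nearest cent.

57825.30

D_1 = 4353.88000
D_2 = 5324.79524
D_3 = 6512.22458
Terminal value at year 3: TV = D_3×(1+g_2)/(r−g_2) = 6707.59132/0.102 = 65760.69918
P_0 = D_1/(1+r)^1 + D_2/(1+r)^2 + D_3/(1+r)^3 + TV/(1+r)^3
    = 3846.18375 + 4155.37343 + 4489.41847 + 45334.32372 = 57825.29936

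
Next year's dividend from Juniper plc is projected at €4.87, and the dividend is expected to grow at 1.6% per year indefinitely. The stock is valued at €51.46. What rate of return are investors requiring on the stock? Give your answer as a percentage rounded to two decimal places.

11.06%

P = D₁/(r − g) ⇒ r = D₁/P + g = €4.8700/€51.46 + 0.016 = 0.094637 + 0.016 = 0.110637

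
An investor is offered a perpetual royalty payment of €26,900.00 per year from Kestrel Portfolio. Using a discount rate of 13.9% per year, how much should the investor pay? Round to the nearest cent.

Level perpetuity: PV = C / r = €26,900.00 / 0.139 = €193,525.18

€193525.18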